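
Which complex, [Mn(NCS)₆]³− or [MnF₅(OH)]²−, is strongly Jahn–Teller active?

[Mn(NCS)₆]³−: Ligand charges: each isothiocyanate is −1. With an overall charge of −3 the manganese centre must be in the +3 oxidation state. Mn sits in group 7, so the d-electron count is 7 − 3 = 4. Isothiocyanate is a weak-field ligand for a first-row metal, so the complex is high-spin. The t₂g³e_g¹ (high-spin) configuration has an unevenly filled e_g set; the Jahn–Teller theorem predicts a tetragonal distortion (typically axial elongation) to lift the degeneracy.
[MnF₅(OH)]²−: Summing ligand charges against the −2 overall charge gives an oxidation state of +4 for manganese. Mn sits in group 7, so the d-electron count is 7 − 4 = 3. The d³ configuration leaves the e_g set evenly filled (or empty) — no strong Jahn–Teller driving force.

[Mn(NCS)₆]³−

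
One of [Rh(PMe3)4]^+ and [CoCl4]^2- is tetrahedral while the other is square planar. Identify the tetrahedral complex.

For [Rh(PMe3)4]^+: Summing ligand charges against the +1 overall charge gives an oxidation state of +1 for rhodium. Rhodium is a group-9 element; Rh(I) is therefore d⁸. A 4d d⁸ ion has a large crystal-field splitting; square planar leaves the high-energy d_{x²−y²} orbital empty and maximises CFSE. → square planar.
For [CoCl4]^2-: Ligand charges: each chloride is −1. With an overall charge of −2 the cobalt centre must be in the +2 oxidation state. Cobalt is a group-9 element; Co(II) is therefore d⁷. For a high-spin 3d d⁷ ion with weak-field ligands the small Δₜ gives little square-planar CFSE advantage, so four ligands adopt the sterically favoured tetrahedral geometry. → tetrahedral.

[CoCl4]^2-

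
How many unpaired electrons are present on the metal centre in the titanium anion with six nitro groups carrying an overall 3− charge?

Ligand charges: each nitro (N-bound nitrite) is −1. With an overall charge of −3 the titanium centre must be in the +3 oxidation state.
Titanium is a group-4 element; Ti(III) is therefore d¹.
In an octahedral field the d¹ configuration is t₂g¹e_g⁰ (only one arrangement possible), giving 1 unpaired electron.

1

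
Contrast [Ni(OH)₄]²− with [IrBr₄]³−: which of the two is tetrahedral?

[Ni(OH)₄]²−

For [Ni(OH)₄]²−: Each hydroxide is −1; balancing the −2 overall charge requires Ni(II). Nickel is a group-10 element; Ni(II) is therefore d⁸. Hydroxide is a weak-field ligand. With weak-field ligands the CFSE gain from square planar is small, so a 3d d⁸ ion takes the sterically preferred tetrahedral geometry. → tetrahedral.
For [IrBr₄]³−: Summing ligand charges against the −3 overall charge gives an oxidation state of +1 for iridium. Ir sits in group 9, so the d-electron count is 9 − 1 = 8. A 5d d⁸ ion has a large crystal-field splitting; square planar leaves the high-energy d_{x²−y²} orbital empty and maximises CFSE. → square planar.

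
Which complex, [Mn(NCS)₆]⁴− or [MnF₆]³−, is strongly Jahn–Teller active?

[Mn(NCS)₆]⁴−: Summing ligand charges against the −4 overall charge gives an oxidation state of +2 for manganese. Group 7 minus oxidation state 2 gives a d⁵ configuration. Isothiocyanate is a weak-field ligand for a first-row metal, so the complex is high-spin. The d⁵ configuration leaves the e_g set evenly filled (or empty) — no strong Jahn–Teller driving force.
[MnF₆]³−: Ligand charges: each fluoride is −1. With an overall charge of −3 the manganese centre must be in the +3 oxidation state. Mn sits in group 7, so the d-electron count is 7 − 3 = 4. Fluoride is a weak-field ligand for a first-row metal, so the complex is high-spin. The t₂g³e_g¹ (high-spin) configuration has an unevenly filled e_g set; the Jahn–Teller theorem predicts a tetragonal distortion (typically axial elongation) to lift the degeneracy.

[MnF₆]³−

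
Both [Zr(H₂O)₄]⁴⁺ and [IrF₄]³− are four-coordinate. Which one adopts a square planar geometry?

[IrF₄]³−

For [Zr(H₂O)₄]⁴⁺: Water is neutral; balancing the +4 overall charge requires Zr(IV). Zirconium is a group-4 element; Zr(IV) is therefore d⁰. A d⁰ ion has no crystal-field stabilisation preference between square planar and tetrahedral, so four ligands adopt the sterically favoured tetrahedral geometry. → tetrahedral.
For [IrF₄]³−: Each fluoride is −1; balancing the −3 overall charge requires Ir(I). Group 9 minus oxidation state 1 gives a d⁸ configuration. A 5d d⁸ ion has a large crystal-field splitting; square planar leaves the high-energy d_{x²−y²} orbital empty and maximises CFSE. → square planar.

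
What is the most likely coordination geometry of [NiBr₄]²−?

Summing ligand charges against the −2 overall charge gives an oxidation state of +2 for nickel.
Ni sits in group 10, so the d-electron count is 10 − 2 = 8.
Coordination number: 4.
Bromide is a weak-field ligand.
With weak-field ligands the CFSE gain from square planar is small, so a 3d d⁸ ion takes the sterically preferred tetrahedral geometry.

tetrahedral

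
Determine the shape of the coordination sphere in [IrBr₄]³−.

square planar

Ligand charges: each bromide is −1. With an overall charge of −3 the iridium centre must be in the +1 oxidation state.
Ir sits in group 9, so the d-electron count is 9 − 1 = 8.
Coordination number: 4.
A 5d d⁸ ion has a large crystal-field splitting; square planar leaves the high-energy d_{x²−y²} orbital empty and maximises CFSE.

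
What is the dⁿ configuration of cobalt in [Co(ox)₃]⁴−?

Summing ligand charges against the −4 overall charge gives an oxidation state of +2 for cobalt.
Co sits in group 9, so the d-electron count is 9 − 2 = 7.

d7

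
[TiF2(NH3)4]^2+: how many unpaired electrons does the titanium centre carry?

0

Each fluoride is −1; ammonia is neutral; balancing the +2 overall charge requires Ti(IV).
Group 4 minus oxidation state 4 gives a d⁰ configuration.
In an octahedral field the d⁰ configuration is t₂g⁰e_g⁰, giving 0 unpaired electrons.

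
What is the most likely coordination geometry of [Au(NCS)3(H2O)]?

Ligand charges: each isothiocyanate is −1; water is neutral. With an overall charge of 0 the gold centre must be in the +3 oxidation state.
Gold is a group-11 element; Au(III) is therefore d⁸.
Coordination number: 4.
A 5d d⁸ ion has a large crystal-field splitting; square planar leaves the high-energy d_{x²−y²} orbital empty and maximises CFSE.

square planar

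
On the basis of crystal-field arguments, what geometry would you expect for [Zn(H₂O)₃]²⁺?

Ligand charges: water is neutral. With an overall charge of +2 the zinc centre must be in the +2 oxidation state.
Group 12 minus oxidation state 2 gives a d¹⁰ configuration.
With 3 monodentate ligands the coordination number is 3.
Three ligands around a d¹⁰ centre minimise repulsion in a trigonal-planar arrangement.

trigonal planar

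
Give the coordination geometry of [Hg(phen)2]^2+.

1,10-phenanthroline is neutral; balancing the +2 overall charge requires Hg(II).
Mercury is a group-12 element; Hg(II) is therefore d¹⁰.
Counting donor atoms: 2×1,10-phenanthroline (bidentate) → 4 donors. Coordination number = 4.
A d¹⁰ ion has no crystal-field stabilisation preference between square planar and tetrahedral, so four ligands adopt the sterically favoured tetrahedral geometry.

tetrahedral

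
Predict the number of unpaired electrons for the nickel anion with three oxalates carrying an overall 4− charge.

Summing ligand charges against the −4 overall charge gives an oxidation state of +2 for nickel.
Ni sits in group 10, so the d-electron count is 10 − 2 = 8.
Counting donor atoms: 3×oxalate (bidentate) → 6 donors. Coordination number = 6.
In an octahedral field the d⁸ configuration is t₂g⁶e_g² (only one arrangement possible), giving 2 unpaired electrons.

2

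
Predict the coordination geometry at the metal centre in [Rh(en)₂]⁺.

square planar

Ligand charges: ethylenediamine is neutral. With an overall charge of +1 the rhodium centre must be in the +1 oxidation state.
Group 9 minus oxidation state 1 gives a d⁸ configuration.
Counting donor atoms: 2×ethylenediamine (bidentate) → 4 donors. Coordination number = 4.
A 4d d⁸ ion has a large crystal-field splitting; square planar leaves the high-energy d_{x²−y²} orbital empty and maximises CFSE.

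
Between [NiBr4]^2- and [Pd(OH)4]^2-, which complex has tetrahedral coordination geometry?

[NiBr4]^2-

For [NiBr4]^2-: Each bromide is −1; balancing the −2 overall charge requires Ni(II). Ni sits in group 10, so the d-electron count is 10 − 2 = 8. Bromide is a weak-field ligand. With weak-field ligands the CFSE gain from square planar is small, so a 3d d⁸ ion takes the sterically preferred tetrahedral geometry. → tetrahedral.
For [Pd(OH)4]^2-: Each hydroxide is −1; balancing the −2 overall charge requires Pd(II). Palladium is a group-10 element; Pd(II) is therefore d⁸. A 4d d⁸ ion has a large crystal-field splitting; square planar leaves the high-energy d_{x²−y²} orbital empty and maximises CFSE. → square planar.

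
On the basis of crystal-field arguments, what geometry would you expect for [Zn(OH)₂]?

linear

Each hydroxide is −1; balancing the 0 overall charge requires Zn(II).
Zinc is a group-12 element; Zn(II) is therefore d¹⁰.
Coordination number: 2.
A d¹⁰ ion with only two ligands adopts a linear arrangement (sp hybridisation; no CFSE preference).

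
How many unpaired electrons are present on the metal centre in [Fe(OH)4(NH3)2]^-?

Each hydroxide is −1; ammonia is neutral; balancing the −1 overall charge requires Fe(III).
Group 8 minus oxidation state 3 gives a d⁵ configuration.
The spin state decides the count: Hydroxide is a weak-field ligand for a first-row metal, so the complex is high-spin.
An octahedral high-spin d⁵ ion is t₂g³e_g², giving 5 unpaired electrons.

5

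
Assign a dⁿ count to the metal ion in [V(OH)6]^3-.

d²

Each hydroxide is −1; balancing the −3 overall charge requires V(III).
Group 5 minus oxidation state 3 gives a d² configuration.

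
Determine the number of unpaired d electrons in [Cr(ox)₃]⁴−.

4 unpaired electrons

Summing ligand charges against the −4 overall charge gives an oxidation state of +2 for chromium.
Group 6 minus oxidation state 2 gives a d⁴ configuration.
Counting donor atoms: 3×oxalate (bidentate) → 6 donors. Coordination number = 6.
The spin state decides the count: Oxalate is a weak-field ligand for a first-row metal, so the complex is high-spin.
An octahedral high-spin d⁴ ion is t₂g³e_g¹, giving 4 unpaired electrons.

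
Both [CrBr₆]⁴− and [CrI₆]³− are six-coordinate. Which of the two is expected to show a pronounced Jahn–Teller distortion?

[CrBr₆]⁴−: Ligand charges: each bromide is −1. With an overall charge of −4 the chromium centre must be in the +2 oxidation state. Chromium is a group-6 element; Cr(II) is therefore d⁴. Bromide is a weak-field ligand for a first-row metal, so the complex is high-spin. The t₂g³e_g¹ (high-spin) configuration has an unevenly filled e_g set; the Jahn–Teller theorem predicts a tetragonal distortion (typically axial elongation) to lift the degeneracy.
[CrI₆]³−: Summing ligand charges against the −3 overall charge gives an oxidation state of +3 for chromium. Cr sits in group 6, so the d-electron count is 6 − 3 = 3. The d³ configuration leaves the e_g set evenly filled (or empty) — no strong Jahn–Teller driving force.

[CrBr₆]⁴−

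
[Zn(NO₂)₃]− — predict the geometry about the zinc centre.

trigonal planar

Each nitro (N-bound nitrite) is −1; balancing the −1 overall charge requires Zn(II).
Group 12 minus oxidation state 2 gives a d¹⁰ configuration.
Coordination number: 3.
Three ligands around a d¹⁰ centre minimise repulsion in a trigonal-planar arrangement.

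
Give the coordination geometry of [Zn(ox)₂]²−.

tetrahedral

Ligand charges: each oxalate is −2. With an overall charge of −2 the zinc centre must be in the +2 oxidation state.
Zinc is a group-12 element; Zn(II) is therefore d¹⁰.
Counting donor atoms: 2×oxalate (bidentate) → 4 donors. Coordination number = 4.
A d¹⁰ ion has no crystal-field stabilisation preference between square planar and tetrahedral, so four ligands adopt the sterically favoured tetrahedral geometry.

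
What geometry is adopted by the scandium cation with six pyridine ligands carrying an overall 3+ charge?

octahedral

Ligand charges: pyridine is neutral. With an overall charge of +3 the scandium centre must be in the +3 oxidation state.
Sc sits in group 3, so the d-electron count is 3 − 3 = 0.
With 6 monodentate ligands the coordination number is 6.
Six donors around a single metal centre give an octahedral coordination sphere.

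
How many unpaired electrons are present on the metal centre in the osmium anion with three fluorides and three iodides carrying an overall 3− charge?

1

Ligand charges: each fluoride is −1; each iodide is −1. With an overall charge of −3 the osmium centre must be in the +3 oxidation state.
Os sits in group 8, so the d-electron count is 8 − 3 = 5.
The spin state decides the count: a 5d ion has a large Δₒ and is invariably low-spin.
An octahedral low-spin d⁵ ion is t₂g⁵e_g⁰, giving 1 unpaired electron.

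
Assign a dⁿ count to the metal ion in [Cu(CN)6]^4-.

Summing ligand charges against the −4 overall charge gives an oxidation state of +2 for copper.
Group 11 minus oxidation state 2 gives a d⁹ configuration.

d9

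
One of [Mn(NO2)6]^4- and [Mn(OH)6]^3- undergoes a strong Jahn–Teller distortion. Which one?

[Mn(NO2)6]^4-: Each nitro (N-bound nitrite) is −1; balancing the −4 overall charge requires Mn(II). Group 7 minus oxidation state 2 gives a d⁵ configuration. Nitro (N-bound nitrite) is a strong-field ligand (high in the spectrochemical series) for a first-row metal, so the complex is low-spin. The d⁵ configuration leaves the e_g set evenly filled (or empty) — no strong Jahn–Teller driving force.
[Mn(OH)6]^3-: Each hydroxide is −1; balancing the −3 overall charge requires Mn(III). Group 7 minus oxidation state 3 gives a d⁴ configuration. Hydroxide is a weak-field ligand for a first-row metal, so the complex is high-spin. The t₂g³e_g¹ (high-spin) configuration has an unevenly filled e_g set; the Jahn–Teller theorem predicts a tetragonal distortion (typically axial elongation) to lift the degeneracy.

[Mn(OH)6]^3-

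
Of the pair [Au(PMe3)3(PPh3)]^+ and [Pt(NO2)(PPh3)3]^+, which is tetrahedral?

[Au(PMe3)3(PPh3)]^+

For [Au(PMe3)3(PPh3)]^+: Ligand charges: trimethylphosphine is neutral; triphenylphosphine is neutral. With an overall charge of +1 the gold centre must be in the +1 oxidation state. Gold is a group-11 element; Au(I) is therefore d¹⁰. A d¹⁰ ion has no crystal-field stabilisation preference between square planar and tetrahedral, so four ligands adopt the sterically favoured tetrahedral geometry. → tetrahedral.
For [Pt(NO2)(PPh3)3]^+: Summing ligand charges against the +1 overall charge gives an oxidation state of +2 for platinum. Platinum is a group-10 element; Pt(II) is therefore d⁸. A 5d d⁸ ion has a large crystal-field splitting; square planar leaves the high-energy d_{x²−y²} orbital empty and maximises CFSE. → square planar.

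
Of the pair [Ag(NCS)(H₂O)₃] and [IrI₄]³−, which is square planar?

For [Ag(NCS)(H₂O)₃]: Ligand charges: each isothiocyanate is −1; water is neutral. With an overall charge of 0 the silver centre must be in the +1 oxidation state. Silver is a group-11 element; Ag(I) is therefore d¹⁰. A d¹⁰ ion has no crystal-field stabilisation preference between square planar and tetrahedral, so four ligands adopt the sterically favoured tetrahedral geometry. → tetrahedral.
For [IrI₄]³−: Ligand charges: each iodide is −1. With an overall charge of −3 the iridium centre must be in the +1 oxidation state. Iridium is a group-9 element; Ir(I) is therefore d⁸. A 5d d⁸ ion has a large crystal-field splitting; square planar leaves the high-energy d_{x²−y²} orbital empty and maximises CFSE. → square planar.

[IrI₄]³−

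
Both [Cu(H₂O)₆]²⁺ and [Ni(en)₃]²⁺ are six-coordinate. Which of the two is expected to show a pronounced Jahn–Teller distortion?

[Cu(H₂O)₆]²⁺

[Cu(H₂O)₆]²⁺: Water is neutral; balancing the +2 overall charge requires Cu(II). Cu sits in group 11, so the d-electron count is 11 − 2 = 9. The t₂g⁶e_g³ configuration has an unevenly filled e_g set; the Jahn–Teller theorem predicts a tetragonal distortion (typically axial elongation) to lift the degeneracy.
[Ni(en)₃]²⁺: Summing ligand charges against the +2 overall charge gives an oxidation state of +2 for nickel. Ni sits in group 10, so the d-electron count is 10 − 2 = 8. The d⁸ configuration leaves the e_g set evenly filled (or empty) — no strong Jahn–Teller driving force.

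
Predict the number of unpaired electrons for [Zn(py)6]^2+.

Pyridine is neutral; balancing the +2 overall charge requires Zn(II).
Zn sits in group 12, so the d-electron count is 12 − 2 = 10.
In an octahedral field the d¹⁰ configuration is t₂g⁶e_g⁴, giving 0 unpaired electrons.

0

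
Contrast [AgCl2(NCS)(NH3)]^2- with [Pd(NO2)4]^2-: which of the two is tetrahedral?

For [AgCl2(NCS)(NH3)]^2-: Summing ligand charges against the −2 overall charge gives an oxidation state of +1 for silver. Group 11 minus oxidation state 1 gives a d¹⁰ configuration. A d¹⁰ ion has no crystal-field stabilisation preference between square planar and tetrahedral, so four ligands adopt the sterically favoured tetrahedral geometry. → tetrahedral.
For [Pd(NO2)4]^2-: Summing ligand charges against the −2 overall charge gives an oxidation state of +2 for palladium. Group 10 minus oxidation state 2 gives a d⁸ configuration. A 4d d⁸ ion has a large crystal-field splitting; square planar leaves the high-energy d_{x²−y²} orbital empty and maximises CFSE. → square planar.

[AgCl2(NCS)(NH3)]^2-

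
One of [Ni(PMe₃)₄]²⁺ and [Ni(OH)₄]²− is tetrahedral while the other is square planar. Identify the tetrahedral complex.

For [Ni(PMe₃)₄]²⁺: Ligand charges: trimethylphosphine is neutral. With an overall charge of +2 the nickel centre must be in the +2 oxidation state. Nickel is a group-10 element; Ni(II) is therefore d⁸. Trimethylphosphine is a strong-field ligand (high in the spectrochemical series). A 3d d⁸ ion with strong-field ligands gains enough CFSE to favour square planar over tetrahedral. → square planar.
For [Ni(OH)₄]²−: Each hydroxide is −1; balancing the −2 overall charge requires Ni(II). Nickel is a group-10 element; Ni(II) is therefore d⁸. Hydroxide is a weak-field ligand. With weak-field ligands the CFSE gain from square planar is small, so a 3d d⁸ ion takes the sterically preferred tetrahedral geometry. → tetrahedral.

[Ni(OH)₄]²−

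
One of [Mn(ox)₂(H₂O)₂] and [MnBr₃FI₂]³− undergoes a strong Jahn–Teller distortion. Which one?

[MnBr₃FI₂]³−

[Mn(ox)₂(H₂O)₂]: Ligand charges: each oxalate is −2; water is neutral. With an overall charge of 0 the manganese centre must be in the +4 oxidation state. Mn sits in group 7, so the d-electron count is 7 − 4 = 3. The d³ configuration leaves the e_g set evenly filled (or empty) — no strong Jahn–Teller driving force.
[MnBr₃FI₂]³−: Ligand charges: each bromide is −1; each fluoride is −1; each iodide is −1. With an overall charge of −3 the manganese centre must be in the +3 oxidation state. Group 7 minus oxidation state 3 gives a d⁴ configuration. Bromide, fluoride, and iodide are weak-field ligands for a first-row metal, so the complex is high-spin. The t₂g³e_g¹ (high-spin) configuration has an unevenly filled e_g set; the Jahn–Teller theorem predicts a tetragonal distortion (typically axial elongation) to lift the degeneracy.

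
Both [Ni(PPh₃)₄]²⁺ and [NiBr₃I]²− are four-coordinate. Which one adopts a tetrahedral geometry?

For [Ni(PPh₃)₄]²⁺: Ligand charges: triphenylphosphine is neutral. With an overall charge of +2 the nickel centre must be in the +2 oxidation state. Nickel is a group-10 element; Ni(II) is therefore d⁸. Triphenylphosphine is a strong-field ligand (high in the spectrochemical series). A 3d d⁸ ion with strong-field ligands gains enough CFSE to favour square planar over tetrahedral. → square planar.
For [NiBr₃I]²−: Each bromide is −1; each iodide is −1; balancing the −2 overall charge requires Ni(II). Group 10 minus oxidation state 2 gives a d⁸ configuration. Bromide and iodide are weak-field ligands. With weak-field ligands the CFSE gain from square planar is small, so a 3d d⁸ ion takes the sterically preferred tetrahedral geometry. → tetrahedral.

[NiBr₃I]²−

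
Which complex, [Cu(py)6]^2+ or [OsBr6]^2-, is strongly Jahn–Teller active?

[Cu(py)6]^2+

[Cu(py)6]^2+: Summing ligand charges against the +2 overall charge gives an oxidation state of +2 for copper. Group 11 minus oxidation state 2 gives a d⁹ configuration. The t₂g⁶e_g³ configuration has an unevenly filled e_g set; the Jahn–Teller theorem predicts a tetragonal distortion (typically axial elongation) to lift the degeneracy.
[OsBr6]^2-: Summing ligand charges against the −2 overall charge gives an oxidation state of +4 for osmium. Os sits in group 8, so the d-electron count is 8 − 4 = 4. A 5d ion has a large Δₒ and is invariably low-spin. The d⁴ configuration leaves the e_g set evenly filled (or empty) — no strong Jahn–Teller driving force.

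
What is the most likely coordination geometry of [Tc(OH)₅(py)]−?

Ligand charges: each hydroxide is −1; pyridine is neutral. With an overall charge of −1 the technetium centre must be in the +4 oxidation state.
Tc sits in group 7, so the d-electron count is 7 − 4 = 3.
Coordination number: 6.
Six donors around a single metal centre give an octahedral coordination sphere.

octahedral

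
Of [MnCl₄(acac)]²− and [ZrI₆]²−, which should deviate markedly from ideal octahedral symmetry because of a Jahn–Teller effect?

[MnCl₄(acac)]²−: Summing ligand charges against the −2 overall charge gives an oxidation state of +3 for manganese. Mn sits in group 7, so the d-electron count is 7 − 3 = 4. Acetylacetonate and chloride are weak-field ligands for a first-row metal, so the complex is high-spin. The t₂g³e_g¹ (high-spin) configuration has an unevenly filled e_g set; the Jahn–Teller theorem predicts a tetragonal distortion (typically axial elongation) to lift the degeneracy.
[ZrI₆]²−: Summing ligand charges against the −2 overall charge gives an oxidation state of +4 for zirconium. Group 4 minus oxidation state 4 gives a d⁰ configuration. The d⁰ configuration leaves the e_g set evenly filled (or empty) — no strong Jahn–Teller driving force.

[MnCl₄(acac)]²−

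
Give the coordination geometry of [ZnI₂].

linear

Summing ligand charges against the 0 overall charge gives an oxidation state of +2 for zinc.
Zinc is a group-12 element; Zn(II) is therefore d¹⁰.
Coordination number: 2.
A d¹⁰ ion with only two ligands adopts a linear arrangement (sp hybridisation; no CFSE preference).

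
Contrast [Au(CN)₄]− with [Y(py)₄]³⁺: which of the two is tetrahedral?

[Y(py)₄]³⁺

For [Au(CN)₄]−: Ligand charges: each cyanide is −1. With an overall charge of −1 the gold centre must be in the +3 oxidation state. Group 11 minus oxidation state 3 gives a d⁸ configuration. A 5d d⁸ ion has a large crystal-field splitting; square planar leaves the high-energy d_{x²−y²} orbital empty and maximises CFSE. → square planar.
For [Y(py)₄]³⁺: Summing ligand charges against the +3 overall charge gives an oxidation state of +3 for yttrium. Y sits in group 3, so the d-electron count is 3 − 3 = 0. A d⁰ ion has no crystal-field stabilisation preference between square planar and tetrahedral, so four ligands adopt the sterically favoured tetrahedral geometry. → tetrahedral.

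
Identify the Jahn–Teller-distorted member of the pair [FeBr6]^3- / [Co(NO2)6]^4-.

[FeBr6]^3-: Ligand charges: each bromide is −1. With an overall charge of −3 the iron centre must be in the +3 oxidation state. Iron is a group-8 element; Fe(III) is therefore d⁵. Bromide is a weak-field ligand for a first-row metal, so the complex is high-spin. The d⁵ configuration leaves the e_g set evenly filled (or empty) — no strong Jahn–Teller driving force.
[Co(NO2)6]^4-: Ligand charges: each nitro (N-bound nitrite) is −1. With an overall charge of −4 the cobalt centre must be in the +2 oxidation state. Group 9 minus oxidation state 2 gives a d⁷ configuration. Nitro (N-bound nitrite) is a strong-field ligand (high in the spectrochemical series) for a first-row metal, so the complex is low-spin. The t₂g⁶e_g¹ (low-spin) configuration has an unevenly filled e_g set; the Jahn–Teller theorem predicts a tetragonal distortion (typically axial elongation) to lift the degeneracy.

[Co(NO2)6]^4-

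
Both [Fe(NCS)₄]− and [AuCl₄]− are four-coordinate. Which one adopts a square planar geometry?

For [Fe(NCS)₄]−: Each isothiocyanate is −1; balancing the −1 overall charge requires Fe(III). Iron is a group-8 element; Fe(III) is therefore d⁵. A high-spin d⁵ ion has zero CFSE in either geometry, so four ligands adopt the sterically favoured tetrahedral geometry. → tetrahedral.
For [AuCl₄]−: Each chloride is −1; balancing the −1 overall charge requires Au(III). Group 11 minus oxidation state 3 gives a d⁸ configuration. A 5d d⁸ ion has a large crystal-field splitting; square planar leaves the high-energy d_{x²−y²} orbital empty and maximises CFSE. → square planar.

[AuCl₄]−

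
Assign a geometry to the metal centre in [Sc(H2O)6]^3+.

octahedral

Ligand charges: water is neutral. With an overall charge of +3 the scandium centre must be in the +3 oxidation state.
Sc sits in group 3, so the d-electron count is 3 − 3 = 0.
With 6 monodentate ligands the coordination number is 6.
Six donors around a single metal centre give an octahedral coordination sphere.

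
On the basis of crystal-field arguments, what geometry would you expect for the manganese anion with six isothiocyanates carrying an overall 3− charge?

octahedral

Each isothiocyanate is −1; balancing the −3 overall charge requires Mn(III).
Manganese is a group-7 element; Mn(III) is therefore d⁴.
With 6 monodentate ligands the coordination number is 6.
Six donors around a single metal centre give an octahedral coordination sphere.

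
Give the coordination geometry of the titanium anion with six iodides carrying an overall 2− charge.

octahedral

Summing ligand charges against the −2 overall charge gives an oxidation state of +4 for titanium.
Ti sits in group 4, so the d-electron count is 4 − 4 = 0.
With 6 monodentate ligands the coordination number is 6.
Six donors around a single metal centre give an octahedral coordination sphere.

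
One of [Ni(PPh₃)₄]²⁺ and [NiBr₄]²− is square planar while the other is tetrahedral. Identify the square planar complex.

[Ni(PPh₃)₄]²⁺

For [Ni(PPh₃)₄]²⁺: Triphenylphosphine is neutral; balancing the +2 overall charge requires Ni(II). Nickel is a group-10 element; Ni(II) is therefore d⁸. Triphenylphosphine is a strong-field ligand (high in the spectrochemical series). A 3d d⁸ ion with strong-field ligands gains enough CFSE to favour square planar over tetrahedral. → square planar.
For [NiBr₄]²−: Each bromide is −1; balancing the −2 overall charge requires Ni(II). Group 10 minus oxidation state 2 gives a d⁸ configuration. Bromide is a weak-field ligand. With weak-field ligands the CFSE gain from square planar is small, so a 3d d⁸ ion takes the sterically preferred tetrahedral geometry. → tetrahedral.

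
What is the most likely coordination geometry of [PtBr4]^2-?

square planar

Each bromide is −1; balancing the −2 overall charge requires Pt(II).
Platinum is a group-10 element; Pt(II) is therefore d⁸.
With 4 monodentate ligands the coordination number is 4.
A 5d d⁸ ion has a large crystal-field splitting; square planar leaves the high-energy d_{x²−y²} orbital empty and maximises CFSE.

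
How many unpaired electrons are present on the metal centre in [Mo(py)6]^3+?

3

Summing ligand charges against the +3 overall charge gives an oxidation state of +3 for molybdenum.
Mo sits in group 6, so the d-electron count is 6 − 3 = 3.
In an octahedral field the d³ configuration is t₂g³e_g⁰ (only one arrangement possible), giving 3 unpaired electrons.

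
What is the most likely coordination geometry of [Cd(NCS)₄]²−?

tetrahedral

Ligand charges: each isothiocyanate is −1. With an overall charge of −2 the cadmium centre must be in the +2 oxidation state.
Cd sits in group 12, so the d-electron count is 12 − 2 = 10.
With 4 monodentate ligands the coordination number is 4.
A d¹⁰ ion has no crystal-field stabilisation preference between square planar and tetrahedral, so four ligands adopt the sterically favoured tetrahedral geometry.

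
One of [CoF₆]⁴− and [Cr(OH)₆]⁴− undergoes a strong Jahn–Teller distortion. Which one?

[Cr(OH)₆]⁴−

[CoF₆]⁴−: Ligand charges: each fluoride is −1. With an overall charge of −4 the cobalt centre must be in the +2 oxidation state. Co sits in group 9, so the d-electron count is 9 − 2 = 7. Fluoride is a weak-field ligand for a first-row metal, so the complex is high-spin. The d⁷ configuration leaves the e_g set evenly filled (or empty) — no strong Jahn–Teller driving force.
[Cr(OH)₆]⁴−: Each hydroxide is −1; balancing the −4 overall charge requires Cr(II). Chromium is a group-6 element; Cr(II) is therefore d⁴. Hydroxide is a weak-field ligand for a first-row metal, so the complex is high-spin. The t₂g³e_g¹ (high-spin) configuration has an unevenly filled e_g set; the Jahn–Teller theorem predicts a tetragonal distortion (typically axial elongation) to lift the degeneracy.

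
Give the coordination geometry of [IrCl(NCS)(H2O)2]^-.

Summing ligand charges against the −1 overall charge gives an oxidation state of +1 for iridium.
Group 9 minus oxidation state 1 gives a d⁸ configuration.
Coordination number: 4.
A 5d d⁸ ion has a large crystal-field splitting; square planar leaves the high-energy d_{x²−y²} orbital empty and maximises CFSE.

square planar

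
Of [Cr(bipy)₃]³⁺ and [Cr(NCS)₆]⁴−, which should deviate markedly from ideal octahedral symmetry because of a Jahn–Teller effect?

[Cr(NCS)₆]⁴−

[Cr(bipy)₃]³⁺: 2,2′-bipyridine is neutral; balancing the +3 overall charge requires Cr(III). Chromium is a group-6 element; Cr(III) is therefore d³. The d³ configuration leaves the e_g set evenly filled (or empty) — no strong Jahn–Teller driving force.
[Cr(NCS)₆]⁴−: Each isothiocyanate is −1; balancing the −4 overall charge requires Cr(II). Group 6 minus oxidation state 2 gives a d⁴ configuration. Isothiocyanate is a weak-field ligand for a first-row metal, so the complex is high-spin. The t₂g³e_g¹ (high-spin) configuration has an unevenly filled e_g set; the Jahn–Teller theorem predicts a tetragonal distortion (typically axial elongation) to lift the degeneracy.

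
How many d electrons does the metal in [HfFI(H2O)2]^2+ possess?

Each fluoride is −1; each iodide is −1; water is neutral; balancing the +2 overall charge requires Hf(IV).
Group 4 minus oxidation state 4 gives a d⁰ configuration.

d⁰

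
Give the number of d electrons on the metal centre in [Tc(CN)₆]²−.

Ligand charges: each cyanide is −1. With an overall charge of −2 the technetium centre must be in the +4 oxidation state.
Group 7 minus oxidation state 4 gives a d³ configuration.

d³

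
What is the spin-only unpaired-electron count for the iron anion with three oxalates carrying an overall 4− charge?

4 unpaired electrons

Each oxalate is −2; balancing the −4 overall charge requires Fe(II).
Group 8 minus oxidation state 2 gives a d⁶ configuration.
Counting donor atoms: 3×oxalate (bidentate) → 6 donors. Coordination number = 6.
The spin state decides the count: Oxalate is a weak-field ligand for a first-row metal, so the complex is high-spin.
An octahedral high-spin d⁶ ion is t₂g⁴e_g², giving 4 unpaired electrons.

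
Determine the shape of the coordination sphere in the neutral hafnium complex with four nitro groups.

Each nitro (N-bound nitrite) is −1; balancing the 0 overall charge requires Hf(IV).
Hf sits in group 4, so the d-electron count is 4 − 4 = 0.
Coordination number: 4.
A d⁰ ion has no crystal-field stabilisation preference between square planar and tetrahedral, so four ligands adopt the sterically favoured tetrahedral geometry.

tetrahedral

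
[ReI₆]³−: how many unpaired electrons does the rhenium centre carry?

2 unpaired electrons

Each iodide is −1; balancing the −3 overall charge requires Re(III).
Re sits in group 7, so the d-electron count is 7 − 3 = 4.
The spin state decides the count: a 5d ion has a large Δₒ and is invariably low-spin.
An octahedral low-spin d⁴ ion is t₂g⁴e_g⁰, giving 2 unpaired electrons.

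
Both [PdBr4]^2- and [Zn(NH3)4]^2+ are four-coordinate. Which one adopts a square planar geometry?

[PdBr4]^2-

For [PdBr4]^2-: Ligand charges: each bromide is −1. With an overall charge of −2 the palladium centre must be in the +2 oxidation state. Palladium is a group-10 element; Pd(II) is therefore d⁸. A 4d d⁸ ion has a large crystal-field splitting; square planar leaves the high-energy d_{x²−y²} orbital empty and maximises CFSE. → square planar.
For [Zn(NH3)4]^2+: Summing ligand charges against the +2 overall charge gives an oxidation state of +2 for zinc. Zinc is a group-12 element; Zn(II) is therefore d¹⁰. A d¹⁰ ion has no crystal-field stabilisation preference between square planar and tetrahedral, so four ligands adopt the sterically favoured tetrahedral geometry. → tetrahedral.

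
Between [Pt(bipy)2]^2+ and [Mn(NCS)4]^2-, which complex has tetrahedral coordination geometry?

For [Pt(bipy)2]^2+: 2,2′-bipyridine is neutral; balancing the +2 overall charge requires Pt(II). Platinum is a group-10 element; Pt(II) is therefore d⁸. A 5d d⁸ ion has a large crystal-field splitting; square planar leaves the high-energy d_{x²−y²} orbital empty and maximises CFSE. → square planar.
For [Mn(NCS)4]^2-: Ligand charges: each isothiocyanate is −1. With an overall charge of −2 the manganese centre must be in the +2 oxidation state. Group 7 minus oxidation state 2 gives a d⁵ configuration. A high-spin d⁵ ion has zero CFSE in either geometry, so four ligands adopt the sterically favoured tetrahedral geometry. → tetrahedral.

[Mn(NCS)4]^2-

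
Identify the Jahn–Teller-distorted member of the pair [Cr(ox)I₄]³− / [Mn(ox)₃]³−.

[Cr(ox)I₄]³−: Summing ligand charges against the −3 overall charge gives an oxidation state of +3 for chromium. Group 6 minus oxidation state 3 gives a d³ configuration. The d³ configuration leaves the e_g set evenly filled (or empty) — no strong Jahn–Teller driving force.
[Mn(ox)₃]³−: Summing ligand charges against the −3 overall charge gives an oxidation state of +3 for manganese. Manganese is a group-7 element; Mn(III) is therefore d⁴. Oxalate is a weak-field ligand for a first-row metal, so the complex is high-spin. The t₂g³e_g¹ (high-spin) configuration has an unevenly filled e_g set; the Jahn–Teller theorem predicts a tetragonal distortion (typically axial elongation) to lift the degeneracy.

[Mn(ox)₃]³−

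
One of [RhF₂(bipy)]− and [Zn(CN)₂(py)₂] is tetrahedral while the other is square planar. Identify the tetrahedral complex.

For [RhF₂(bipy)]−: Ligand charges: each fluoride is −1; 2,2′-bipyridine is neutral. With an overall charge of −1 the rhodium centre must be in the +1 oxidation state. Group 9 minus oxidation state 1 gives a d⁸ configuration. A 4d d⁸ ion has a large crystal-field splitting; square planar leaves the high-energy d_{x²−y²} orbital empty and maximises CFSE. → square planar.
For [Zn(CN)₂(py)₂]: Each cyanide is −1; pyridine is neutral; balancing the 0 overall charge requires Zn(II). Zn sits in group 12, so the d-electron count is 12 − 2 = 10. A d¹⁰ ion has no crystal-field stabilisation preference between square planar and tetrahedral, so four ligands adopt the sterically favoured tetrahedral geometry. → tetrahedral.

[Zn(CN)₂(py)₂]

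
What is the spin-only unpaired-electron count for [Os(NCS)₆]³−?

Ligand charges: each isothiocyanate is −1. With an overall charge of −3 the osmium centre must be in the +3 oxidation state.
Osmium is a group-8 element; Os(III) is therefore d⁵.
The spin state decides the count: a 5d ion has a large Δₒ and is invariably low-spin.
An octahedral low-spin d⁵ ion is t₂g⁵e_g⁰, giving 1 unpaired electron.

1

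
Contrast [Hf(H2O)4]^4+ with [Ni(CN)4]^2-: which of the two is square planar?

For [Hf(H2O)4]^4+: Water is neutral; balancing the +4 overall charge requires Hf(IV). Group 4 minus oxidation state 4 gives a d⁰ configuration. A d⁰ ion has no crystal-field stabilisation preference between square planar and tetrahedral, so four ligands adopt the sterically favoured tetrahedral geometry. → tetrahedral.
For [Ni(CN)4]^2-: Ligand charges: each cyanide is −1. With an overall charge of −2 the nickel centre must be in the +2 oxidation state. Group 10 minus oxidation state 2 gives a d⁸ configuration. Cyanide is a strong-field ligand (high in the spectrochemical series). A 3d d⁸ ion with strong-field ligands gains enough CFSE to favour square planar over tetrahedral. → square planar.

[Ni(CN)4]^2-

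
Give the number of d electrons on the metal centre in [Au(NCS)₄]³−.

Ligand charges: each isothiocyanate is −1. With an overall charge of −3 the gold centre must be in the +1 oxidation state.
Group 11 minus oxidation state 1 gives a d¹⁰ configuration.

d10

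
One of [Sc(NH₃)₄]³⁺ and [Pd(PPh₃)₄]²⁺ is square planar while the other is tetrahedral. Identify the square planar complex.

[Pd(PPh₃)₄]²⁺

For [Sc(NH₃)₄]³⁺: Ligand charges: ammonia is neutral. With an overall charge of +3 the scandium centre must be in the +3 oxidation state. Group 3 minus oxidation state 3 gives a d⁰ configuration. A d⁰ ion has no crystal-field stabilisation preference between square planar and tetrahedral, so four ligands adopt the sterically favoured tetrahedral geometry. → tetrahedral.
For [Pd(PPh₃)₄]²⁺: Summing ligand charges against the +2 overall charge gives an oxidation state of +2 for palladium. Group 10 minus oxidation state 2 gives a d⁸ configuration. A 4d d⁸ ion has a large crystal-field splitting; square planar leaves the high-energy d_{x²−y²} orbital empty and maximises CFSE. → square planar.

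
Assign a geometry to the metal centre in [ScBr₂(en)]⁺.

Summing ligand charges against the +1 overall charge gives an oxidation state of +3 for scandium.
Group 3 minus oxidation state 3 gives a d⁰ configuration.
Counting donor atoms: 2×bromide (monodentate) → 2 donors; 1×ethylenediamine (bidentate) → 2 donors. Coordination number = 4.
A d⁰ ion has no crystal-field stabilisation preference between square planar and tetrahedral, so four ligands adopt the sterically favoured tetrahedral geometry.

tetrahedral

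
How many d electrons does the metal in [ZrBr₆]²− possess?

Summing ligand charges against the −2 overall charge gives an oxidation state of +4 for zirconium.
Zirconium is a group-4 element; Zr(IV) is therefore d⁰.

d0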